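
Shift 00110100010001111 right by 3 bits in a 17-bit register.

Original: 00110100010001111 (decimal 26767)
Shift right by 3 positions
Drop the 3 low bits; fill with zeros on the left
Result: 00000110100010001 (decimal 3345)
Equivalent: 26767 >> 3 = 26767 ÷ 2^3 = 3345



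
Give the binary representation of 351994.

Using repeated division by 2:
351994 ÷ 2 = 175997 remainder 0
175997 ÷ 2 = 87998 remainder 1
87998 ÷ 2 = 43999 remainder 0
43999 ÷ 2 = 21999 remainder 1
21999 ÷ 2 = 10999 remainder 1
10999 ÷ 2 = 5499 remainder 1
5499 ÷ 2 = 2749 remainder 1
2749 ÷ 2 = 1374 remainder 1
1374 ÷ 2 = 687 remainder 0
687 ÷ 2 = 343 remainder 1
343 ÷ 2 = 171 remainder 1
171 ÷ 2 = 85 remainder 1
85 ÷ 2 = 42 remainder 1
42 ÷ 2 = 21 remainder 0
21 ÷ 2 = 10 remainder 1
10 ÷ 2 = 5 remainder 0
5 ÷ 2 = 2 remainder 1
2 ÷ 2 = 1 remainder 0
1 ÷ 2 = 0 remainder 1
Reading remainders bottom to top: 1010101111011111010



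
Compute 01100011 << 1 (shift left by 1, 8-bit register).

Original: 01100011 (decimal 99)
Shift left by 1 position
Append 1 zero on the right
Result: 11000110 (decimal 198)
Equivalent: 99 << 1 = 99 × 2^1 = 198



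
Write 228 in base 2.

Using repeated division by 2:
228 ÷ 2 = 114 remainder 0
114 ÷ 2 = 57 remainder 0
57 ÷ 2 = 28 remainder 1
28 ÷ 2 = 14 remainder 0
14 ÷ 2 = 7 remainder 0
7 ÷ 2 = 3 remainder 1
3 ÷ 2 = 1 remainder 1
1 ÷ 2 = 0 remainder 1
Reading remainders bottom to top: 11100100



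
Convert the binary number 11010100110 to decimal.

Sum of powers of 2 for each 1-bit:
2^1 + 2^2 + 2^5 + 2^7 + 2^9 + 2^10
= 2 + 4 + 32 + 128 + 512 + 1024
= 1702



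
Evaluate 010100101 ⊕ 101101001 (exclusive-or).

XOR: 1 when bits differ
  010100101
^ 101101001
-----------
  111001100
Decimal: 165 ^ 361 = 460



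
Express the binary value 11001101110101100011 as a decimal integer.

Sum of powers of 2 for each 1-bit:
2^0 + 2^1 + 2^5 + 2^6 + 2^8 + 2^10 + 2^11 + 2^12 + 2^14 + 2^15 + 2^18 + 2^19
= 1 + 2 + 32 + 64 + 256 + 1024 + 2048 + 4096 + 16384 + 32768 + 262144 + 524288
= 843107



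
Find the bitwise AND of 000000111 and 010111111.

AND: 1 only when both bits are 1
  000000111
& 010111111
-----------
  000000111
Decimal: 7 & 191 = 7



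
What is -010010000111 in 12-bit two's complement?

Original: 010010000111
Step 1 - Invert all bits: 101101111000
Step 2 - Add 1: 101101111001
Verification: 010010000111 + 101101111001 = 1000000000000; discarding the end carry (carry out of the top bit) leaves the 12-bit value 000000000000, as required for x + (-x)



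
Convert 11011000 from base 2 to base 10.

Sum of powers of 2 for each 1-bit:
2^3 + 2^4 + 2^6 + 2^7
= 8 + 16 + 64 + 128
= 216



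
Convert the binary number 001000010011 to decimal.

Sum of powers of 2 for each 1-bit:
2^0 + 2^1 + 2^4 + 2^9
= 1 + 2 + 16 + 512
= 531



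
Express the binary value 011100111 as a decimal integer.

Sum of powers of 2 for each 1-bit:
2^0 + 2^1 + 2^2 + 2^5 + 2^6 + 2^7
= 1 + 2 + 4 + 32 + 64 + 128
= 231



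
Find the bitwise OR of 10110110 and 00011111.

OR: 1 when either bit is 1
  10110110
| 00011111
----------
  10111111
Decimal: 182 | 31 = 191



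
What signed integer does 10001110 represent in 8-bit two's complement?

Binary: 10001110
Sign bit: 1 (negative)
Invert: 01110001
Add 1:  01110010
Magnitude: 01110010 = 64 + 32 + 16 + 2 = 114
Value: -114



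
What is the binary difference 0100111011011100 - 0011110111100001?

Method 1 - Direct subtraction (column by column from the right: bit − bit − borrow-in; if negative, add 2 and borrow 1 from the next column):
borrow: 0110001111000110
        0100111011011100
-       0011110111100001
------------------------
        0001000011111011

Method 2 - Add two's complement:
Two's complement of 0011110111100001: invert → 1100001000011110, add 1 → 1100001000011111
  0100111011011100
+ 1100001000011111
------------------
 10001000011111011  (end carry out of the top bit = 1)
Discarding the end carry: 0001000011111011
Decimal check:
  0100111011011100 = 16384 + 2048 + 1024 + 512 + 128 + 64 + 16 + 8 + 4 = 20188
  0011110111100001 = 8192 + 4096 + 2048 + 1024 + 256 + 128 + 64 + 32 + 1 = 15841
  20188 - 15841 = 4347, and 0001000011111011 = 4096 + 128 + 64 + 32 + 16 + 8 + 2 + 1 = 4347 ✓



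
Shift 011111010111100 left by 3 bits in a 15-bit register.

Original: 011111010111100 (decimal 16060)
Shift left by 3 positions
Append 3 zeros on the right and drop the 3 high bits that overflow the 15-bit width
Result: 111010111100000 (decimal 30176)
Equivalent: 16060 << 3 = 16060 × 2^3 = 128480, truncated to 15 bits = 30176



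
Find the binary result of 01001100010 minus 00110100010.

Method 1 - Direct subtraction (column by column from the right: bit − bit − borrow-in; if negative, add 2 and borrow 1 from the next column):
borrow: 01100000000
        01001100010
-       00110100010
-------------------
        00011000000

Method 2 - Add two's complement:
Two's complement of 00110100010: invert → 11001011101, add 1 → 11001011110
  01001100010
+ 11001011110
-------------
 100011000000  (end carry out of the top bit = 1)
Discarding the end carry: 00011000000
Decimal check:
  01001100010 = 512 + 64 + 32 + 2 = 610
  00110100010 = 256 + 128 + 32 + 2 = 418
  610 - 418 = 192, and 00011000000 = 128 + 64 = 192 ✓



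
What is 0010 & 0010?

AND: 1 only when both bits are 1
  0010
& 0010
------
  0010
Decimal: 2 & 2 = 2



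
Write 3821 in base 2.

Using repeated division by 2:
3821 ÷ 2 = 1910 remainder 1
1910 ÷ 2 = 955 remainder 0
955 ÷ 2 = 477 remainder 1
477 ÷ 2 = 238 remainder 1
238 ÷ 2 = 119 remainder 0
119 ÷ 2 = 59 remainder 1
59 ÷ 2 = 29 remainder 1
29 ÷ 2 = 14 remainder 1
14 ÷ 2 = 7 remainder 0
7 ÷ 2 = 3 remainder 1
3 ÷ 2 = 1 remainder 1
1 ÷ 2 = 0 remainder 1
Reading remainders bottom to top: 111011101101



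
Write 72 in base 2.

Using repeated division by 2:
72 ÷ 2 = 36 remainder 0
36 ÷ 2 = 18 remainder 0
18 ÷ 2 = 9 remainder 0
9 ÷ 2 = 4 remainder 1
4 ÷ 2 = 2 remainder 0
2 ÷ 2 = 1 remainder 0
1 ÷ 2 = 0 remainder 1
Reading remainders bottom to top: 1001000



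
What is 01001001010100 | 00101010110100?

OR: 1 when either bit is 1
  01001001010100
| 00101010110100
----------------
  01101011110100
Decimal: 4692 | 2740 = 6900



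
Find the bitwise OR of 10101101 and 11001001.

OR: 1 when either bit is 1
  10101101
| 11001001
----------
  11101101
Decimal: 173 | 201 = 237



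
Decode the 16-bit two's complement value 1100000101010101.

Binary: 1100000101010101
Sign bit: 1 (negative)
Invert: 0011111010101010
Add 1:  0011111010101011
Magnitude: 0011111010101011 = 8192 + 4096 + 2048 + 1024 + 512 + 128 + 32 + 8 + 2 + 1 = 16043
Value: -16043



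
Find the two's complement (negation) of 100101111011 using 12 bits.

Original (sign bit 1, negative): 100101111011
Step 1 - Invert all bits: 011010000100
Step 2 - Add 1: 011010000101
Verification: 100101111011 + 011010000101 = 1000000000000; discarding the end carry (carry out of the top bit) leaves the 12-bit value 000000000000, as required for x + (-x)



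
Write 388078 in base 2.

Using repeated division by 2:
388078 ÷ 2 = 194039 remainder 0
194039 ÷ 2 = 97019 remainder 1
97019 ÷ 2 = 48509 remainder 1
48509 ÷ 2 = 24254 remainder 1
24254 ÷ 2 = 12127 remainder 0
12127 ÷ 2 = 6063 remainder 1
6063 ÷ 2 = 3031 remainder 1
3031 ÷ 2 = 1515 remainder 1
1515 ÷ 2 = 757 remainder 1
757 ÷ 2 = 378 remainder 1
378 ÷ 2 = 189 remainder 0
189 ÷ 2 = 94 remainder 1
94 ÷ 2 = 47 remainder 0
47 ÷ 2 = 23 remainder 1
23 ÷ 2 = 11 remainder 1
11 ÷ 2 = 5 remainder 1
5 ÷ 2 = 2 remainder 1
2 ÷ 2 = 1 remainder 0
1 ÷ 2 = 0 remainder 1
Reading remainders bottom to top: 1011110101111101110



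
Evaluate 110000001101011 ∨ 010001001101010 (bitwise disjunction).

OR: 1 when either bit is 1
  110000001101011
| 010001001101010
-----------------
  110001001101011
Decimal: 24683 | 8810 = 25195



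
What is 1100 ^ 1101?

XOR: 1 when bits differ
  1100
^ 1101
------
  0001
Decimal: 12 ^ 13 = 1



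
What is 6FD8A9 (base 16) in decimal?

Expand by place value (powers of 16):
Digit values: F = 15, D = 13, A = 10
6FD8A9 = 6 × 16^5 + 15 × 16^4 + 13 × 16^3 + 8 × 16^2 + 10 × 16^1 + 9 × 16^0
= 6 × 1048576 + 15 × 65536 + 13 × 4096 + 8 × 256 + 10 × 16 + 9 × 1
= 6291456 + 983040 + 53248 + 2048 + 160 + 9
= 7329961



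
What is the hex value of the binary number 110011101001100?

Group into 4-bit nibbles from right:
  0110 = 6
  0111 = 7
  0100 = 4
  1100 = C
Result: 674C



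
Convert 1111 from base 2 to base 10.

Sum of powers of 2 for each 1-bit:
2^0 + 2^1 + 2^2 + 2^3
= 1 + 2 + 4 + 8
= 15



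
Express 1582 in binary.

Using repeated division by 2:
1582 ÷ 2 = 791 remainder 0
791 ÷ 2 = 395 remainder 1
395 ÷ 2 = 197 remainder 1
197 ÷ 2 = 98 remainder 1
98 ÷ 2 = 49 remainder 0
49 ÷ 2 = 24 remainder 1
24 ÷ 2 = 12 remainder 0
12 ÷ 2 = 6 remainder 0
6 ÷ 2 = 3 remainder 0
3 ÷ 2 = 1 remainder 1
1 ÷ 2 = 0 remainder 1
Reading remainders bottom to top: 11000101110



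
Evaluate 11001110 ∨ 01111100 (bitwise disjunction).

OR: 1 when either bit is 1
  11001110
| 01111100
----------
  11111110
Decimal: 206 | 124 = 254



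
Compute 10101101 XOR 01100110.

XOR: 1 when bits differ
  10101101
^ 01100110
----------
  11001011
Decimal: 173 ^ 102 = 203



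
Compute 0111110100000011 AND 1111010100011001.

AND: 1 only when both bits are 1
  0111110100000011
& 1111010100011001
------------------
  0111010100000001
Decimal: 32003 & 62745 = 29953



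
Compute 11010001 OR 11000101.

OR: 1 when either bit is 1
  11010001
| 11000101
----------
  11010101
Decimal: 209 | 197 = 213



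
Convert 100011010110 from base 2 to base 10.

Sum of powers of 2 for each 1-bit:
2^1 + 2^2 + 2^4 + 2^6 + 2^7 + 2^11
= 2 + 4 + 16 + 64 + 128 + 2048
= 2262



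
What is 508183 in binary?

Using repeated division by 2:
508183 ÷ 2 = 254091 remainder 1
254091 ÷ 2 = 127045 remainder 1
127045 ÷ 2 = 63522 remainder 1
63522 ÷ 2 = 31761 remainder 0
31761 ÷ 2 = 15880 remainder 1
15880 ÷ 2 = 7940 remainder 0
7940 ÷ 2 = 3970 remainder 0
3970 ÷ 2 = 1985 remainder 0
1985 ÷ 2 = 992 remainder 1
992 ÷ 2 = 496 remainder 0
496 ÷ 2 = 248 remainder 0
248 ÷ 2 = 124 remainder 0
124 ÷ 2 = 62 remainder 0
62 ÷ 2 = 31 remainder 0
31 ÷ 2 = 15 remainder 1
15 ÷ 2 = 7 remainder 1
7 ÷ 2 = 3 remainder 1
3 ÷ 2 = 1 remainder 1
1 ÷ 2 = 0 remainder 1
Reading remainders bottom to top: 1111100000100010111



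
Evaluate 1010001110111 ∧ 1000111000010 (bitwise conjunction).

AND: 1 only when both bits are 1
  1010001110111
& 1000111000010
---------------
  1000001000010
Decimal: 5239 & 4546 = 4162



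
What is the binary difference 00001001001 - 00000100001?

Method 1 - Direct subtraction (column by column from the right: bit − bit − borrow-in; if negative, add 2 and borrow 1 from the next column):
borrow: 00001000000
        00001001001
-       00000100001
-------------------
        00000101000

Method 2 - Add two's complement:
Two's complement of 00000100001: invert → 11111011110, add 1 → 11111011111
  00001001001
+ 11111011111
-------------
 100000101000  (end carry out of the top bit = 1)
Discarding the end carry: 00000101000
Decimal check:
  00001001001 = 64 + 8 + 1 = 73
  00000100001 = 32 + 1 = 33
  73 - 33 = 40, and 00000101000 = 32 + 8 = 40 ✓



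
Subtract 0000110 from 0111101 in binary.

Method 1 - Direct subtraction (column by column from the right: bit − bit − borrow-in; if negative, add 2 and borrow 1 from the next column):
borrow: 0001100
        0111101
-       0000110
---------------
        0110111

Method 2 - Add two's complement:
Two's complement of 0000110: invert → 1111001, add 1 → 1111010
  0111101
+ 1111010
---------
 10110111  (end carry out of the top bit = 1)
Discarding the end carry: 0110111
Decimal check:
  0111101 = 32 + 16 + 8 + 4 + 1 = 61
  0000110 = 4 + 2 = 6
  61 - 6 = 55, and 0110111 = 32 + 16 + 4 + 2 + 1 = 55 ✓



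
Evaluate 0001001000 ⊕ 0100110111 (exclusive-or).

XOR: 1 when bits differ
  0001001000
^ 0100110111
------------
  0101111111
Decimal: 72 ^ 311 = 383



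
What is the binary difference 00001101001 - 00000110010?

Method 1 - Direct subtraction (column by column from the right: bit − bit − borrow-in; if negative, add 2 and borrow 1 from the next column):
borrow: 00001101100
        00001101001
-       00000110010
-------------------
        00000110111

Method 2 - Add two's complement:
Two's complement of 00000110010: invert → 11111001101, add 1 → 11111001110
  00001101001
+ 11111001110
-------------
 100000110111  (end carry out of the top bit = 1)
Discarding the end carry: 00000110111
Decimal check:
  00001101001 = 64 + 32 + 8 + 1 = 105
  00000110010 = 32 + 16 + 2 = 50
  105 - 50 = 55, and 00000110111 = 32 + 16 + 4 + 2 + 1 = 55 ✓



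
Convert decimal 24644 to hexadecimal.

Using repeated division by 16 (digits 10–15 are A–F):
24644 ÷ 16 = 1540 remainder 4
1540 ÷ 16 = 96 remainder 4
96 ÷ 16 = 6 remainder 0
6 ÷ 16 = 0 remainder 6
Reading remainders bottom to top: 6044



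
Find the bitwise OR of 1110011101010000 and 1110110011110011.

OR: 1 when either bit is 1
  1110011101010000
| 1110110011110011
------------------
  1110111111110011
Decimal: 59216 | 60659 = 61427



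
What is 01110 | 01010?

OR: 1 when either bit is 1
  01110
| 01010
-------
  01110
Decimal: 14 | 10 = 14



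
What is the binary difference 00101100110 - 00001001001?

Method 1 - Direct subtraction (column by column from the right: bit − bit − borrow-in; if negative, add 2 and borrow 1 from the next column):
borrow: 00000110010
        00101100110
-       00001001001
-------------------
        00100011101

Method 2 - Add two's complement:
Two's complement of 00001001001: invert → 11110110110, add 1 → 11110110111
  00101100110
+ 11110110111
-------------
 100100011101  (end carry out of the top bit = 1)
Discarding the end carry: 00100011101
Decimal check:
  00101100110 = 256 + 64 + 32 + 4 + 2 = 358
  00001001001 = 64 + 8 + 1 = 73
  358 - 73 = 285, and 00100011101 = 256 + 16 + 8 + 4 + 1 = 285 ✓



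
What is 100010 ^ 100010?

XOR: 1 when bits differ
  100010
^ 100010
--------
  000000
Decimal: 34 ^ 34 = 0



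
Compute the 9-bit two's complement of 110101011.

Original (sign bit 1, negative): 110101011
Step 1 - Invert all bits: 001010100
Step 2 - Add 1: 001010101
Verification: 110101011 + 001010101 = 1000000000; discarding the end carry (carry out of the top bit) leaves the 9-bit value 000000000, as required for x + (-x)



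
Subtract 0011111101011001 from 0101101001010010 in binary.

Method 1 - Direct subtraction (column by column from the right: bit − bit − borrow-in; if negative, add 2 and borrow 1 from the next column):
borrow: 0111111111110010
        0101101001010010
-       0011111101011001
------------------------
        0001101011111001

Method 2 - Add two's complement:
Two's complement of 0011111101011001: invert → 1100000010100110, add 1 → 1100000010100111
  0101101001010010
+ 1100000010100111
------------------
 10001101011111001  (end carry out of the top bit = 1)
Discarding the end carry: 0001101011111001
Decimal check:
  0101101001010010 = 16384 + 4096 + 2048 + 512 + 64 + 16 + 2 = 23122
  0011111101011001 = 8192 + 4096 + 2048 + 1024 + 512 + 256 + 64 + 16 + 8 + 1 = 16217
  23122 - 16217 = 6905, and 0001101011111001 = 4096 + 2048 + 512 + 128 + 64 + 32 + 16 + 8 + 1 = 6905 ✓



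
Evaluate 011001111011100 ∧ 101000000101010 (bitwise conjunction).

AND: 1 only when both bits are 1
  011001111011100
& 101000000101010
-----------------
  001000000001000
Decimal: 13276 & 20522 = 4104



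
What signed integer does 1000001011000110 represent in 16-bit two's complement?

Binary: 1000001011000110
Sign bit: 1 (negative)
Invert: 0111110100111001
Add 1:  0111110100111010
Magnitude: 0111110100111010 = 16384 + 8192 + 4096 + 2048 + 1024 + 256 + 32 + 16 + 8 + 2 = 32058
Value: -32058



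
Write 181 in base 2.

Using repeated division by 2:
181 ÷ 2 = 90 remainder 1
90 ÷ 2 = 45 remainder 0
45 ÷ 2 = 22 remainder 1
22 ÷ 2 = 11 remainder 0
11 ÷ 2 = 5 remainder 1
5 ÷ 2 = 2 remainder 1
2 ÷ 2 = 1 remainder 0
1 ÷ 2 = 0 remainder 1
Reading remainders bottom to top: 10110101



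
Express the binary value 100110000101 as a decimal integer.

Sum of powers of 2 for each 1-bit:
2^0 + 2^2 + 2^7 + 2^8 + 2^11
= 1 + 4 + 128 + 256 + 2048
= 2437



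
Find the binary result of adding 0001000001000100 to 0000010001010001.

Add column by column from the right: bit + bit + carry-in; write the sum mod 2, carry 1 when the sum is 2 or 3.
carry:  0000000010000000
        0001000001000100
+       0000010001010001
------------------------
       00001010010010101
(the carry out of the leftmost column, 0, becomes the leading bit)
Decimal check:
  0001000001000100 = 4096 + 64 + 4 = 4164
  0000010001010001 = 1024 + 64 + 16 + 1 = 1105
  4164 + 1105 = 5269, and 00001010010010101 = 4096 + 1024 + 128 + 16 + 4 + 1 = 5269 ✓



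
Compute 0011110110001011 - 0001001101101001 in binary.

Method 1 - Direct subtraction (column by column from the right: bit − bit − borrow-in; if negative, add 2 and borrow 1 from the next column):
borrow: 0000010011000000
        0011110110001011
-       0001001101101001
------------------------
        0010101000100010

Method 2 - Add two's complement:
Two's complement of 0001001101101001: invert → 1110110010010110, add 1 → 1110110010010111
  0011110110001011
+ 1110110010010111
------------------
 10010101000100010  (end carry out of the top bit = 1)
Discarding the end carry: 0010101000100010
Decimal check:
  0011110110001011 = 8192 + 4096 + 2048 + 1024 + 256 + 128 + 8 + 2 + 1 = 15755
  0001001101101001 = 4096 + 512 + 256 + 64 + 32 + 8 + 1 = 4969
  15755 - 4969 = 10786, and 0010101000100010 = 8192 + 2048 + 512 + 32 + 2 = 10786 ✓



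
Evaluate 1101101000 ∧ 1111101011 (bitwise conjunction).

AND: 1 only when both bits are 1
  1101101000
& 1111101011
------------
  1101101000
Decimal: 872 & 1003 = 872



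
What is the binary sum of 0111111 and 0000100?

Add column by column from the right: bit + bit + carry-in; write the sum mod 2, carry 1 when the sum is 2 or 3.
carry:  1111000
        0111111
+       0000100
---------------
       01000011
(the carry out of the leftmost column, 0, becomes the leading bit)
Decimal check:
  0111111 = 32 + 16 + 8 + 4 + 2 + 1 = 63
  0000100 = 4
  63 + 4 = 67, and 01000011 = 64 + 2 + 1 = 67 ✓



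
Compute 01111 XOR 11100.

XOR: 1 when bits differ
  01111
^ 11100
-------
  10011
Decimal: 15 ^ 28 = 19



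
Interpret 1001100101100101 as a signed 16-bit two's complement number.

Binary: 1001100101100101
Sign bit: 1 (negative)
Invert: 0110011010011010
Add 1:  0110011010011011
Magnitude: 0110011010011011 = 16384 + 8192 + 1024 + 512 + 128 + 16 + 8 + 2 + 1 = 26267
Value: -26267



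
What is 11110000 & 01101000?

AND: 1 only when both bits are 1
  11110000
& 01101000
----------
  01100000
Decimal: 240 & 104 = 96



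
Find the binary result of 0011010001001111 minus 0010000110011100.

Method 1 - Direct subtraction (column by column from the right: bit − bit − borrow-in; if negative, add 2 and borrow 1 from the next column):
borrow: 0000011101100000
        0011010001001111
-       0010000110011100
------------------------
        0001001010110011

Method 2 - Add two's complement:
Two's complement of 0010000110011100: invert → 1101111001100011, add 1 → 1101111001100100
  0011010001001111
+ 1101111001100100
------------------
 10001001010110011  (end carry out of the top bit = 1)
Discarding the end carry: 0001001010110011
Decimal check:
  0011010001001111 = 8192 + 4096 + 1024 + 64 + 8 + 4 + 2 + 1 = 13391
  0010000110011100 = 8192 + 256 + 128 + 16 + 8 + 4 = 8604
  13391 - 8604 = 4787, and 0001001010110011 = 4096 + 512 + 128 + 32 + 16 + 2 + 1 = 4787 ✓



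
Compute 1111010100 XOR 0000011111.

XOR: 1 when bits differ
  1111010100
^ 0000011111
------------
  1111001011
Decimal: 980 ^ 31 = 971



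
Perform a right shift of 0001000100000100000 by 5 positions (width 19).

Original: 0001000100000100000 (decimal 34848)
Shift right by 5 positions
Drop the 5 low bits; fill with zeros on the left
Result: 0000000010001000001 (decimal 1089)
Equivalent: 34848 >> 5 = 34848 ÷ 2^5 = 1089



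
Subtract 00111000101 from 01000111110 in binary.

Method 1 - Direct subtraction (column by column from the right: bit − bit − borrow-in; if negative, add 2 and borrow 1 from the next column):
borrow: 01110000010
        01000111110
-       00111000101
-------------------
        00001111001

Method 2 - Add two's complement:
Two's complement of 00111000101: invert → 11000111010, add 1 → 11000111011
  01000111110
+ 11000111011
-------------
 100001111001  (end carry out of the top bit = 1)
Discarding the end carry: 00001111001
Decimal check:
  01000111110 = 512 + 32 + 16 + 8 + 4 + 2 = 574
  00111000101 = 256 + 128 + 64 + 4 + 1 = 453
  574 - 453 = 121, and 00001111001 = 64 + 32 + 16 + 8 + 1 = 121 ✓



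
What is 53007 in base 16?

Using repeated division by 16 (digits 10–15 are A–F):
53007 ÷ 16 = 3312 remainder 15 (F)
3312 ÷ 16 = 207 remainder 0
207 ÷ 16 = 12 remainder 15 (F)
12 ÷ 16 = 0 remainder 12 (C)
Reading remainders bottom to top: CF0F



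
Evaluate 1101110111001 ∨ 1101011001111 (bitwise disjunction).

OR: 1 when either bit is 1
  1101110111001
| 1101011001111
---------------
  1101111111111
Decimal: 7097 | 6863 = 7167



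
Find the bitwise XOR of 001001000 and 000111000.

XOR: 1 when bits differ
  001001000
^ 000111000
-----------
  001110000
Decimal: 72 ^ 56 = 112



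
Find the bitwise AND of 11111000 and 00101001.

AND: 1 only when both bits are 1
  11111000
& 00101001
----------
  00101000
Decimal: 248 & 41 = 40



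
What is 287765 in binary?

Using repeated division by 2:
287765 ÷ 2 = 143882 remainder 1
143882 ÷ 2 = 71941 remainder 0
71941 ÷ 2 = 35970 remainder 1
35970 ÷ 2 = 17985 remainder 0
17985 ÷ 2 = 8992 remainder 1
8992 ÷ 2 = 4496 remainder 0
4496 ÷ 2 = 2248 remainder 0
2248 ÷ 2 = 1124 remainder 0
1124 ÷ 2 = 562 remainder 0
562 ÷ 2 = 281 remainder 0
281 ÷ 2 = 140 remainder 1
140 ÷ 2 = 70 remainder 0
70 ÷ 2 = 35 remainder 0
35 ÷ 2 = 17 remainder 1
17 ÷ 2 = 8 remainder 1
8 ÷ 2 = 4 remainder 0
4 ÷ 2 = 2 remainder 0
2 ÷ 2 = 1 remainder 0
1 ÷ 2 = 0 remainder 1
Reading remainders bottom to top: 1000110010000010101



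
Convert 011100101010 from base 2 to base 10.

Sum of powers of 2 for each 1-bit:
2^1 + 2^3 + 2^5 + 2^8 + 2^9 + 2^10
= 2 + 8 + 32 + 256 + 512 + 1024
= 1834



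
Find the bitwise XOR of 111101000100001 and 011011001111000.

XOR: 1 when bits differ
  111101000100001
^ 011011001111000
-----------------
  100110001011001
Decimal: 31265 ^ 13944 = 19545



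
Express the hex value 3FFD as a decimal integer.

Expand by place value (powers of 16):
Digit values: F = 15, D = 13
3FFD = 3 × 16^3 + 15 × 16^2 + 15 × 16^1 + 13 × 16^0
= 3 × 4096 + 15 × 256 + 15 × 16 + 13 × 1
= 12288 + 3840 + 240 + 13
= 16381



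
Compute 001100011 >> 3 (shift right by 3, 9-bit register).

Original: 001100011 (decimal 99)
Shift right by 3 positions
Drop the 3 low bits; fill with zeros on the left
Result: 000001100 (decimal 12)
Equivalent: 99 >> 3 = 99 ÷ 2^3 = 12



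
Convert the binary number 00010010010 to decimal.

Sum of powers of 2 for each 1-bit:
2^1 + 2^4 + 2^7
= 2 + 16 + 128
= 146



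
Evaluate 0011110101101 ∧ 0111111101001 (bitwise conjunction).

AND: 1 only when both bits are 1
  0011110101101
& 0111111101001
---------------
  0011110101001
Decimal: 1965 & 4073 = 1961



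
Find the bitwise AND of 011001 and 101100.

AND: 1 only when both bits are 1
  011001
& 101100
--------
  001000
Decimal: 25 & 44 = 8



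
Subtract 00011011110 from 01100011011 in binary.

Method 1 - Direct subtraction (column by column from the right: bit − bit − borrow-in; if negative, add 2 and borrow 1 from the next column):
borrow: 00111111000
        01100011011
-       00011011110
-------------------
        01000111101

Method 2 - Add two's complement:
Two's complement of 00011011110: invert → 11100100001, add 1 → 11100100010
  01100011011
+ 11100100010
-------------
 101000111101  (end carry out of the top bit = 1)
Discarding the end carry: 01000111101
Decimal check:
  01100011011 = 512 + 256 + 16 + 8 + 2 + 1 = 795
  00011011110 = 128 + 64 + 16 + 8 + 4 + 2 = 222
  795 - 222 = 573, and 01000111101 = 512 + 32 + 16 + 8 + 4 + 1 = 573 ✓



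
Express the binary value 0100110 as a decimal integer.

Sum of powers of 2 for each 1-bit:
2^1 + 2^2 + 2^5
= 2 + 4 + 32
= 38



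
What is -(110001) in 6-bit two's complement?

Original (sign bit 1, negative): 110001
Step 1 - Invert all bits: 001110
Step 2 - Add 1: 001111
Verification: 110001 + 001111 = 1000000; discarding the end carry (carry out of the top bit) leaves the 6-bit value 000000, as required for x + (-x)



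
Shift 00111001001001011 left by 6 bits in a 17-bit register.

Original: 00111001001001011 (decimal 29259)
Shift left by 6 positions
Append 6 zeros on the right and drop the 6 high bits that overflow the 17-bit width
Result: 01001001011000000 (decimal 37568)
Equivalent: 29259 << 6 = 29259 × 2^6 = 1872576, truncated to 17 bits = 37568



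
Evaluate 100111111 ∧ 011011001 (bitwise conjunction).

AND: 1 only when both bits are 1
  100111111
& 011011001
-----------
  000011001
Decimal: 319 & 217 = 25



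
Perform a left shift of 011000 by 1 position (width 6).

Original: 011000 (decimal 24)
Shift left by 1 position
Append 1 zero on the right
Result: 110000 (decimal 48)
Equivalent: 24 << 1 = 24 × 2^1 = 48



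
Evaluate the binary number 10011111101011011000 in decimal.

Sum of powers of 2 for each 1-bit:
2^3 + 2^4 + 2^6 + 2^7 + 2^9 + 2^11 + 2^12 + 2^13 + 2^14 + 2^15 + 2^16 + 2^19
= 8 + 16 + 64 + 128 + 512 + 2048 + 4096 + 8192 + 16384 + 32768 + 65536 + 524288
= 654040



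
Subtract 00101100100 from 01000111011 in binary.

Method 1 - Direct subtraction (column by column from the right: bit − bit − borrow-in; if negative, add 2 and borrow 1 from the next column):
borrow: 01110001000
        01000111011
-       00101100100
-------------------
        00011010111

Method 2 - Add two's complement:
Two's complement of 00101100100: invert → 11010011011, add 1 → 11010011100
  01000111011
+ 11010011100
-------------
 100011010111  (end carry out of the top bit = 1)
Discarding the end carry: 00011010111
Decimal check:
  01000111011 = 512 + 32 + 16 + 8 + 2 + 1 = 571
  00101100100 = 256 + 64 + 32 + 4 = 356
  571 - 356 = 215, and 00011010111 = 128 + 64 + 16 + 4 + 2 + 1 = 215 ✓



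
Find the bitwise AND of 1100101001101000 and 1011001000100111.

AND: 1 only when both bits are 1
  1100101001101000
& 1011001000100111
------------------
  1000001000100000
Decimal: 51816 & 45607 = 33312



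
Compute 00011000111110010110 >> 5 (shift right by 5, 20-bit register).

Original: 00011000111110010110 (decimal 102294)
Shift right by 5 positions
Drop the 5 low bits; fill with zeros on the left
Result: 00000000110001111100 (decimal 3196)
Equivalent: 102294 >> 5 = 102294 ÷ 2^5 = 3196



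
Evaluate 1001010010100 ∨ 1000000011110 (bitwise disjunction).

OR: 1 when either bit is 1
  1001010010100
| 1000000011110
---------------
  1001010011110
Decimal: 4756 | 4126 = 4766



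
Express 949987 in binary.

Using repeated division by 2:
949987 ÷ 2 = 474993 remainder 1
474993 ÷ 2 = 237496 remainder 1
237496 ÷ 2 = 118748 remainder 0
118748 ÷ 2 = 59374 remainder 0
59374 ÷ 2 = 29687 remainder 0
29687 ÷ 2 = 14843 remainder 1
14843 ÷ 2 = 7421 remainder 1
7421 ÷ 2 = 3710 remainder 1
3710 ÷ 2 = 1855 remainder 0
1855 ÷ 2 = 927 remainder 1
927 ÷ 2 = 463 remainder 1
463 ÷ 2 = 231 remainder 1
231 ÷ 2 = 115 remainder 1
115 ÷ 2 = 57 remainder 1
57 ÷ 2 = 28 remainder 1
28 ÷ 2 = 14 remainder 0
14 ÷ 2 = 7 remainder 0
7 ÷ 2 = 3 remainder 1
3 ÷ 2 = 1 remainder 1
1 ÷ 2 = 0 remainder 1
Reading remainders bottom to top: 11100111111011100011



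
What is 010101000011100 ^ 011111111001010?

XOR: 1 when bits differ
  010101000011100
^ 011111111001010
-----------------
  001010111010110
Decimal: 10780 ^ 16330 = 5590



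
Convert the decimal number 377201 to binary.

Using repeated division by 2:
377201 ÷ 2 = 188600 remainder 1
188600 ÷ 2 = 94300 remainder 0
94300 ÷ 2 = 47150 remainder 0
47150 ÷ 2 = 23575 remainder 0
23575 ÷ 2 = 11787 remainder 1
11787 ÷ 2 = 5893 remainder 1
5893 ÷ 2 = 2946 remainder 1
2946 ÷ 2 = 1473 remainder 0
1473 ÷ 2 = 736 remainder 1
736 ÷ 2 = 368 remainder 0
368 ÷ 2 = 184 remainder 0
184 ÷ 2 = 92 remainder 0
92 ÷ 2 = 46 remainder 0
46 ÷ 2 = 23 remainder 0
23 ÷ 2 = 11 remainder 1
11 ÷ 2 = 5 remainder 1
5 ÷ 2 = 2 remainder 1
2 ÷ 2 = 1 remainder 0
1 ÷ 2 = 0 remainder 1
Reading remainders bottom to top: 1011100000101110001



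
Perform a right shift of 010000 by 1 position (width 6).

Original: 010000 (decimal 16)
Shift right by 1 position
Drop the 1 low bit; fill with zero on the left
Result: 001000 (decimal 8)
Equivalent: 16 >> 1 = 16 ÷ 2^1 = 8



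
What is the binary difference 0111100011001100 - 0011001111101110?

Method 1 - Direct subtraction (column by column from the right: bit − bit − borrow-in; if negative, add 2 and borrow 1 from the next column):
borrow: 0000111111111100
        0111100011001100
-       0011001111101110
------------------------
        0100010011011110

Method 2 - Add two's complement:
Two's complement of 0011001111101110: invert → 1100110000010001, add 1 → 1100110000010010
  0111100011001100
+ 1100110000010010
------------------
 10100010011011110  (end carry out of the top bit = 1)
Discarding the end carry: 0100010011011110
Decimal check:
  0111100011001100 = 16384 + 8192 + 4096 + 2048 + 128 + 64 + 8 + 4 = 30924
  0011001111101110 = 8192 + 4096 + 512 + 256 + 128 + 64 + 32 + 8 + 4 + 2 = 13294
  30924 - 13294 = 17630, and 0100010011011110 = 16384 + 1024 + 128 + 64 + 16 + 8 + 4 + 2 = 17630 ✓



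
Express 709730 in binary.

Using repeated division by 2:
709730 ÷ 2 = 354865 remainder 0
354865 ÷ 2 = 177432 remainder 1
177432 ÷ 2 = 88716 remainder 0
88716 ÷ 2 = 44358 remainder 0
44358 ÷ 2 = 22179 remainder 0
22179 ÷ 2 = 11089 remainder 1
11089 ÷ 2 = 5544 remainder 1
5544 ÷ 2 = 2772 remainder 0
2772 ÷ 2 = 1386 remainder 0
1386 ÷ 2 = 693 remainder 0
693 ÷ 2 = 346 remainder 1
346 ÷ 2 = 173 remainder 0
173 ÷ 2 = 86 remainder 1
86 ÷ 2 = 43 remainder 0
43 ÷ 2 = 21 remainder 1
21 ÷ 2 = 10 remainder 1
10 ÷ 2 = 5 remainder 0
5 ÷ 2 = 2 remainder 1
2 ÷ 2 = 1 remainder 0
1 ÷ 2 = 0 remainder 1
Reading remainders bottom to top: 10101101010001100010



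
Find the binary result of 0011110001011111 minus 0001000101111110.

Method 1 - Direct subtraction (column by column from the right: bit − bit − borrow-in; if negative, add 2 and borrow 1 from the next column):
borrow: 0000011111000000
        0011110001011111
-       0001000101111110
------------------------
        0010101011100001

Method 2 - Add two's complement:
Two's complement of 0001000101111110: invert → 1110111010000001, add 1 → 1110111010000010
  0011110001011111
+ 1110111010000010
------------------
 10010101011100001  (end carry out of the top bit = 1)
Discarding the end carry: 0010101011100001
Decimal check:
  0011110001011111 = 8192 + 4096 + 2048 + 1024 + 64 + 16 + 8 + 4 + 2 + 1 = 15455
  0001000101111110 = 4096 + 256 + 64 + 32 + 16 + 8 + 4 + 2 = 4478
  15455 - 4478 = 10977, and 0010101011100001 = 8192 + 2048 + 512 + 128 + 64 + 32 + 1 = 10977 ✓



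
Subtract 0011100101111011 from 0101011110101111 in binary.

Method 1 - Direct subtraction (column by column from the right: bit − bit − borrow-in; if negative, add 2 and borrow 1 from the next column):
borrow: 0111000011100000
        0101011110101111
-       0011100101111011
------------------------
        0001111000110100

Method 2 - Add two's complement:
Two's complement of 0011100101111011: invert → 1100011010000100, add 1 → 1100011010000101
  0101011110101111
+ 1100011010000101
------------------
 10001111000110100  (end carry out of the top bit = 1)
Discarding the end carry: 0001111000110100
Decimal check:
  0101011110101111 = 16384 + 4096 + 1024 + 512 + 256 + 128 + 32 + 8 + 4 + 2 + 1 = 22447
  0011100101111011 = 8192 + 4096 + 2048 + 256 + 64 + 32 + 16 + 8 + 2 + 1 = 14715
  22447 - 14715 = 7732, and 0001111000110100 = 4096 + 2048 + 1024 + 512 + 32 + 16 + 4 = 7732 ✓



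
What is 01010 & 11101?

AND: 1 only when both bits are 1
  01010
& 11101
-------
  01000
Decimal: 10 & 29 = 8



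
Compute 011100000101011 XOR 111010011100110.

XOR: 1 when bits differ
  011100000101011
^ 111010011100110
-----------------
  100110011001101
Decimal: 14379 ^ 29926 = 19661



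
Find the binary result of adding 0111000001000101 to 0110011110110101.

Add column by column from the right: bit + bit + carry-in; write the sum mod 2, carry 1 when the sum is 2 or 3.
carry:  1100000000001010
        0111000001000101
+       0110011110110101
------------------------
       01101011111111010
(the carry out of the leftmost column, 0, becomes the leading bit)
Decimal check:
  0111000001000101 = 16384 + 8192 + 4096 + 64 + 4 + 1 = 28741
  0110011110110101 = 16384 + 8192 + 1024 + 512 + 256 + 128 + 32 + 16 + 4 + 1 = 26549
  28741 + 26549 = 55290, and 01101011111111010 = 32768 + 16384 + 4096 + 1024 + 512 + 256 + 128 + 64 + 32 + 16 + 8 + 2 = 55290 ✓



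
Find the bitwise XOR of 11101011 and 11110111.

XOR: 1 when bits differ
  11101011
^ 11110111
----------
  00011100
Decimal: 235 ^ 247 = 28



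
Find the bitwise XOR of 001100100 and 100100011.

XOR: 1 when bits differ
  001100100
^ 100100011
-----------
  101000111
Decimal: 100 ^ 291 = 327



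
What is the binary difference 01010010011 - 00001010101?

Method 1 - Direct subtraction (column by column from the right: bit − bit − borrow-in; if negative, add 2 and borrow 1 from the next column):
borrow: 00011111000
        01010010011
-       00001010101
-------------------
        01000111110

Method 2 - Add two's complement:
Two's complement of 00001010101: invert → 11110101010, add 1 → 11110101011
  01010010011
+ 11110101011
-------------
 101000111110  (end carry out of the top bit = 1)
Discarding the end carry: 01000111110
Decimal check:
  01010010011 = 512 + 128 + 16 + 2 + 1 = 659
  00001010101 = 64 + 16 + 4 + 1 = 85
  659 - 85 = 574, and 01000111110 = 512 + 32 + 16 + 8 + 4 + 2 = 574 ✓



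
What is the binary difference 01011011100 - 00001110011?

Method 1 - Direct subtraction (column by column from the right: bit − bit − borrow-in; if negative, add 2 and borrow 1 from the next column):
borrow: 00011000110
        01011011100
-       00001110011
-------------------
        01001101001

Method 2 - Add two's complement:
Two's complement of 00001110011: invert → 11110001100, add 1 → 11110001101
  01011011100
+ 11110001101
-------------
 101001101001  (end carry out of the top bit = 1)
Discarding the end carry: 01001101001
Decimal check:
  01011011100 = 512 + 128 + 64 + 16 + 8 + 4 = 732
  00001110011 = 64 + 32 + 16 + 2 + 1 = 115
  732 - 115 = 617, and 01001101001 = 512 + 64 + 32 + 8 + 1 = 617 ✓



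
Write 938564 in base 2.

Using repeated division by 2:
938564 ÷ 2 = 469282 remainder 0
469282 ÷ 2 = 234641 remainder 0
234641 ÷ 2 = 117320 remainder 1
117320 ÷ 2 = 58660 remainder 0
58660 ÷ 2 = 29330 remainder 0
29330 ÷ 2 = 14665 remainder 0
14665 ÷ 2 = 7332 remainder 1
7332 ÷ 2 = 3666 remainder 0
3666 ÷ 2 = 1833 remainder 0
1833 ÷ 2 = 916 remainder 1
916 ÷ 2 = 458 remainder 0
458 ÷ 2 = 229 remainder 0
229 ÷ 2 = 114 remainder 1
114 ÷ 2 = 57 remainder 0
57 ÷ 2 = 28 remainder 1
28 ÷ 2 = 14 remainder 0
14 ÷ 2 = 7 remainder 0
7 ÷ 2 = 3 remainder 1
3 ÷ 2 = 1 remainder 1
1 ÷ 2 = 0 remainder 1
Reading remainders bottom to top: 11100101001001000100



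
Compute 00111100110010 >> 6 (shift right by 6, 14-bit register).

Original: 00111100110010 (decimal 3890)
Shift right by 6 positions
Drop the 6 low bits; fill with zeros on the left
Result: 00000000111100 (decimal 60)
Equivalent: 3890 >> 6 = 3890 ÷ 2^6 = 60



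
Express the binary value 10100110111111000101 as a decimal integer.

Sum of powers of 2 for each 1-bit:
2^0 + 2^2 + 2^6 + 2^7 + 2^8 + 2^9 + 2^10 + 2^11 + 2^13 + 2^14 + 2^17 + 2^19
= 1 + 4 + 64 + 128 + 256 + 512 + 1024 + 2048 + 8192 + 16384 + 131072 + 524288
= 683973



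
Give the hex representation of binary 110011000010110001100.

Group into 4-bit nibbles from right:
  0001 = 1
  1001 = 9
  1000 = 8
  0101 = 5
  1000 = 8
  1100 = C
Result: 19858C



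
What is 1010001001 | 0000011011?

OR: 1 when either bit is 1
  1010001001
| 0000011011
------------
  1010011011
Decimal: 649 | 27 = 667



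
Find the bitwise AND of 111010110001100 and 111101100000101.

AND: 1 only when both bits are 1
  111010110001100
& 111101100000101
-----------------
  111000100000100
Decimal: 30092 & 31493 = 28932



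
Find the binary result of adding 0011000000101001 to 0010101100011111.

Add column by column from the right: bit + bit + carry-in; write the sum mod 2, carry 1 when the sum is 2 or 3.
carry:  0100000001111110
        0011000000101001
+       0010101100011111
------------------------
       00101101101001000
(the carry out of the leftmost column, 0, becomes the leading bit)
Decimal check:
  0011000000101001 = 8192 + 4096 + 32 + 8 + 1 = 12329
  0010101100011111 = 8192 + 2048 + 512 + 256 + 16 + 8 + 4 + 2 + 1 = 11039
  12329 + 11039 = 23368, and 00101101101001000 = 16384 + 4096 + 2048 + 512 + 256 + 64 + 8 = 23368 ✓



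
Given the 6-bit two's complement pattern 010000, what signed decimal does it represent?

Binary: 010000
Sign bit: 0 (non-negative)
Read directly as an unsigned value:
010000 = 16
Value: 16



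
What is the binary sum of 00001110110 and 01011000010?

Add column by column from the right: bit + bit + carry-in; write the sum mod 2, carry 1 when the sum is 2 or 3.
carry:  00110001100
        00001110110
+       01011000010
-------------------
       001100111000
(the carry out of the leftmost column, 0, becomes the leading bit)
Decimal check:
  00001110110 = 64 + 32 + 16 + 4 + 2 = 118
  01011000010 = 512 + 128 + 64 + 2 = 706
  118 + 706 = 824, and 001100111000 = 512 + 256 + 32 + 16 + 8 = 824 ✓



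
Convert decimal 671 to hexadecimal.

Using repeated division by 16 (digits 10–15 are A–F):
671 ÷ 16 = 41 remainder 15 (F)
41 ÷ 16 = 2 remainder 9
2 ÷ 16 = 0 remainder 2
Reading remainders bottom to top: 29F



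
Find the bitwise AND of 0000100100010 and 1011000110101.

AND: 1 only when both bits are 1
  0000100100010
& 1011000110101
---------------
  0000000100000
Decimal: 290 & 5685 = 32



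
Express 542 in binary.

Using repeated division by 2:
542 ÷ 2 = 271 remainder 0
271 ÷ 2 = 135 remainder 1
135 ÷ 2 = 67 remainder 1
67 ÷ 2 = 33 remainder 1
33 ÷ 2 = 16 remainder 1
16 ÷ 2 = 8 remainder 0
8 ÷ 2 = 4 remainder 0
4 ÷ 2 = 2 remainder 0
2 ÷ 2 = 1 remainder 0
1 ÷ 2 = 0 remainder 1
Reading remainders bottom to top: 1000011110



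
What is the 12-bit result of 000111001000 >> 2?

Original: 000111001000 (decimal 456)
Shift right by 2 positions
Drop the 2 low bits; fill with zeros on the left
Result: 000001110010 (decimal 114)
Equivalent: 456 >> 2 = 456 ÷ 2^2 = 114



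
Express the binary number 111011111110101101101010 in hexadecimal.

Group into 4-bit nibbles from right:
  1110 = E
  1111 = F
  1110 = E
  1011 = B
  0110 = 6
  1010 = A
Result: EFEB6A



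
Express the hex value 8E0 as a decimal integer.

Expand by place value (powers of 16):
Digit values: E = 14
8E0 = 8 × 16^2 + 14 × 16^1 + 0 × 16^0
= 8 × 256 + 14 × 16 + 0 × 1
= 2048 + 224 + 0
= 2272



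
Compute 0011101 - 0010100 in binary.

Method 1 - Direct subtraction (column by column from the right: bit − bit − borrow-in; if negative, add 2 and borrow 1 from the next column):
borrow: 0000000
        0011101
-       0010100
---------------
        0001001

Method 2 - Add two's complement:
Two's complement of 0010100: invert → 1101011, add 1 → 1101100
  0011101
+ 1101100
---------
 10001001  (end carry out of the top bit = 1)
Discarding the end carry: 0001001
Decimal check:
  0011101 = 16 + 8 + 4 + 1 = 29
  0010100 = 16 + 4 = 20
  29 - 20 = 9, and 0001001 = 8 + 1 = 9 ✓

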